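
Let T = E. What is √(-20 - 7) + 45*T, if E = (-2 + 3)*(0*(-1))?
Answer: 3*I*√3 ≈ 5.1962*I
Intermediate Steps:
E = 0 (E = 1*0 = 0)
T = 0
√(-20 - 7) + 45*T = √(-20 - 7) + 45*0 = √(-27) + 0 = 3*I*√3 + 0 = 3*I*√3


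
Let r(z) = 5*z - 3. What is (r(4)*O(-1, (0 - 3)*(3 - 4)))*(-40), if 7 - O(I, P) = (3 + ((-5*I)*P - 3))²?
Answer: 148240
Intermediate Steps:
r(z) = -3 + 5*z
O(I, P) = 7 - 25*I²*P² (O(I, P) = 7 - (3 + ((-5*I)*P - 3))² = 7 - (3 + (-5*I*P - 3))² = 7 - (3 + (-3 - 5*I*P))² = 7 - (-5*I*P)² = 7 - 25*I²*P²)
(r(4)*O(-1, (0 - 3)*(3 - 4)))*(-40) = ((-3 + 5*4)*(7 - 25*(-1)²*((0 - 3)*(3 - 4))²))*(-40) = ((-3 + 20)*(7 - 25*1*(-3*(-1))²))*(-40) = (17*(7 - 25*1*3²))*(-40) = (17*(7 - 25*1*9))*(-40) = (17*(7 - 225))*(-40) = (17*(-218))*(-40) = -3706*(-40) = 148240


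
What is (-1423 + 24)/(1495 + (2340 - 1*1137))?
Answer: -1399/2698 ≈ -0.51853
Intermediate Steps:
(-1423 + 24)/(1495 + (2340 - 1*1137)) = -1399/(1495 + (2340 - 1137)) = -1399/(1495 + 1203) = -1399/2698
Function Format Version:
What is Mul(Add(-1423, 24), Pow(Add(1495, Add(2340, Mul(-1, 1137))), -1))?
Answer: Rational(-1399, 2698) ≈ -0.51853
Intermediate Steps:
Mul(Add(-1423, 24), Pow(Add(1495, Add(2340, Mul(-1, 1137))), -1)) = Mul(-1399, Pow(Add(1495, Add(2340, -1137)), -1)) = Mul(-1399, Pow(Add(1495, 1203), -1)) = Mul(-1399, Pow(2698, -1)) = Mul(-1399, Rational(1, 2698)) = Rational(-1399, 2698)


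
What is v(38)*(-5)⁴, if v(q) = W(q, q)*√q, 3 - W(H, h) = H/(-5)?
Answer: 6625*√38 ≈ 40839.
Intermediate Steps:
W(H, h) = 3 + H/5 (W(H, h) = 3 - H/(-5) = 3 - H*(-1)/5 = 3 - (-1)*H/5 = 3 + H/5)
v(q) = √q*(3 + q/5) (v(q) = (3 + q/5)*√q = √q*(3 + q/5))
v(38)*(-5)⁴ = (√38*(15 + 38)/5)*(-5)⁴ = ((⅕)*√38*53)*625 = (53*√38/5)*625 = 6625*√38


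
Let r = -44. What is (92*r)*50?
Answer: -202400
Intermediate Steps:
(92*r)*50 = (92*(-44))*50 = -4048*50 = -202400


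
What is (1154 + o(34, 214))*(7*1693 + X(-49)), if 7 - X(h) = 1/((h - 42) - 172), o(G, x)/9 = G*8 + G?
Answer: 12187703740/263 ≈ 4.6341e+7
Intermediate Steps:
o(G, x) = 81*G (o(G, x) = 9*(G*8 + G) = 9*(8*G + G) = 9*(9*G) = 81*G)
X(h) = 7 - 1/(-214 + h) (X(h) = 7 - 1/((h - 42) - 172) = 7 - 1/((-42 + h) - 172) = 7 - 1/(-214 + h))
(1154 + o(34, 214))*(7*1693 + X(-49)) = (1154 + 81*34)*(7*1693 + (-1499 + 7*(-49))/(-214 - 49)) = (1154 + 2754)*(11851 + (-1499 - 343)/(-263)) = 3908*(11851 - 1/263*(-1842)) = 3908*(11851 + 1842/263) = 3908*(3118655/263) = 12187703740/263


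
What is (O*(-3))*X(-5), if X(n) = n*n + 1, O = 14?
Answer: -1092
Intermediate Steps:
X(n) = 1 + n² (X(n) = n² + 1 = 1 + n²)
(O*(-3))*X(-5) = (14*(-3))*(1 + (-5)²) = -42*(1 + 25) = -42*26 = -1092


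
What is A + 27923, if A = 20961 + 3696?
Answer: 52580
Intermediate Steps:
A = 24657
A + 27923 = 24657 + 27923 = 52580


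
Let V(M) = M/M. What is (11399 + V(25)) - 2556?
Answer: 8844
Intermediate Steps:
V(M) = 1
(11399 + V(25)) - 2556 = (11399 + 1) - 2556 = 11400 - 2556 = 8844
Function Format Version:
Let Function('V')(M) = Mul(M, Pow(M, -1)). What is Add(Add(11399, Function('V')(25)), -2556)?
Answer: 8844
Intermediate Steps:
Function('V')(M) = 1
Add(Add(11399, Function('V')(25)), -2556) = Add(Add(11399, 1), -2556) = Add(11400, -2556) = 8844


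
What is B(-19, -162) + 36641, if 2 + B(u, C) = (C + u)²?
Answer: 69400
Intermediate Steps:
B(u, C) = -2 + (C + u)²
B(-19, -162) + 36641 = (-2 + (-162 - 19)²) + 36641 = (-2 + (-181)²) + 36641 = (-2 + 32761) + 36641 = 32759 + 36641 = 69400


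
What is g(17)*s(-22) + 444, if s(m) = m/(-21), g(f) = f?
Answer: 9698/21 ≈ 461.81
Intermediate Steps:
s(m) = -m/21 (s(m) = m*(-1/21) = -m/21)
g(17)*s(-22) + 444 = 17*(-1/21*(-22)) + 444 = 17*(22/21) + 444 = 374/21 + 444 = 9698/21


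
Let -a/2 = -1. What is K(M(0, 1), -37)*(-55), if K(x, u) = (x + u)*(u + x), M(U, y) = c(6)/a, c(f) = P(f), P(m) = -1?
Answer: -309375/4 ≈ -77344.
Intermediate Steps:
c(f) = -1
a = 2 (a = -2*(-1) = 2)
M(U, y) = -½ (M(U, y) = -1/2 = -1*½ = -½)
K(x, u) = (u + x)² (K(x, u) = (u + x)*(u + x) = (u + x)²)
K(M(0, 1), -37)*(-55) = (-37 - ½)²*(-55) = (-75/2)²*(-55) = (5625/4)*(-55) = -309375/4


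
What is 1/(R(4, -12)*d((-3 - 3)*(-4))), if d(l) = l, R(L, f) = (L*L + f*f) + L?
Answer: 1/3936 ≈ 0.00025406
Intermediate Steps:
R(L, f) = L + L² + f² (R(L, f) = (L² + f²) + L = L + L² + f²)
1/(R(4, -12)*d((-3 - 3)*(-4))) = 1/((4 + 4² + (-12)²)*((-3 - 3)*(-4))) = 1/((4 + 16 + 144)*(-6*(-4))) = 1/(164*24) = 1/3936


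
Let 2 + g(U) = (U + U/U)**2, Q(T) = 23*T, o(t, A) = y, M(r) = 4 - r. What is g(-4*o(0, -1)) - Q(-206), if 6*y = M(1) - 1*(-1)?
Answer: 42649/9 ≈ 4738.8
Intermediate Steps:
y = 2/3 (y = ((4 - 1*1) - 1*(-1))/6 = ((4 - 1) + 1)/6 = (3 + 1)/6 = (1/6)*4 = 2/3 ≈ 0.66667)
o(t, A) = 2/3
g(U) = -2 + (1 + U)**2 (g(U) = -2 + (U + U/U)**2 = -2 + (U + 1)**2 = -2 + (1 + U)**2)
g(-4*o(0, -1)) - Q(-206) = (-2 + (1 - 4*2/3)**2) - 23*(-206) = (-2 + (1 - 8/3)**2) - 1*(-4738) = (-2 + (-5/3)**2) + 4738 = (-2 + 25/9) + 4738 = 7/9 + 4738 = 42649/9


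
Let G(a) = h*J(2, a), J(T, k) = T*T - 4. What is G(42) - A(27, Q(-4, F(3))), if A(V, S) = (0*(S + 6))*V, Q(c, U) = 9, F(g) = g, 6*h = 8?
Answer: 0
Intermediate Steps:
h = 4/3 (h = (1/6)*8 = 4/3 ≈ 1.3333)
J(T, k) = -4 + T**2 (J(T, k) = T**2 - 4 = -4 + T**2)
A(V, S) = 0 (A(V, S) = (0*(6 + S))*V = 0*V = 0)
G(a) = 0 (G(a) = 4*(-4 + 2**2)/3 = 4*(-4 + 4)/3 = (4/3)*0 = 0)
G(42) - A(27, Q(-4, F(3))) = 0 - 1*0 = 0 + 0 = 0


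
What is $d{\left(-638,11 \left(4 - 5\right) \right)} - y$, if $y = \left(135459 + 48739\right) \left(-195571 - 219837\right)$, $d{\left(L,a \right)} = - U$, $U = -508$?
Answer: $76517323292$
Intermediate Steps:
$d{\left(L,a \right)} = 508$ ($d{\left(L,a \right)} = \left(-1\right) \left(-508\right) = 508$)
$y = -76517322784$ ($y = 184198 \left(-415408\right) = -76517322784$)
$d{\left(-638,11 \left(4 - 5\right) \right)} - y = 508 - -76517322784 = 508 + 76517322784 = 76517323292$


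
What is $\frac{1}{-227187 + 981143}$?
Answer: $\frac{1}{753956} \approx 1.3263 \cdot 10^{-6}$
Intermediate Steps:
$\frac{1}{-227187 + 981143} = \frac{1}{753956}$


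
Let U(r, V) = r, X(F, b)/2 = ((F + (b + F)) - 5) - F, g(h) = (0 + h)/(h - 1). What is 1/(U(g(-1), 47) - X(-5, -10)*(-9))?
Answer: -2/719 ≈ -0.0027816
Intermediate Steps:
g(h) = h/(-1 + h)
X(F, b) = -10 + 2*F + 2*b (X(F, b) = 2*(((F + (b + F)) - 5) - F) = 2*(((F + (F + b)) - 5) - F) = 2*(((b + 2*F) - 5) - F) = 2*((-5 + b + 2*F) - F) = 2*(-5 + F + b) = -10 + 2*F + 2*b)
1/(U(g(-1), 47) - X(-5, -10)*(-9)) = 1/(-1/(-1 - 1) - (-10 + 2*(-5) + 2*(-10))*(-9)) = 1/(-1/(-2) - (-10 - 10 - 20)*(-9)) = 1/(-1*(-1/2) - (-40)*(-9)) = 1/(1/2 - 1*360) = 1/(1/2 - 360) = 1/(-719/2) = -2/719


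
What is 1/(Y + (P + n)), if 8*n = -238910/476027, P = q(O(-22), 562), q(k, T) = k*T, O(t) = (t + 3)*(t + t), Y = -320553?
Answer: 1904108/284243218677 ≈ 6.6989e-6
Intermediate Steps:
O(t) = 2*t*(3 + t) (O(t) = (3 + t)*(2*t) = 2*t*(3 + t))
q(k, T) = T*k
P = 469832 (P = 562*(2*(-22)*(3 - 22)) = 562*(2*(-22)*(-19)) = 562*836 = 469832)
n = -119455/1904108 (n = (-238910/476027)/8 = (-238910*1/476027)/8 = (1/8)*(-238910/476027) = -119455/1904108 ≈ -0.062735)
1/(Y + (P + n)) = 1/(-320553 + (469832 - 119455/1904108)) = 1/(-320553 + 894610750401/1904108) = 1/(284243218677/1904108) = 1904108/284243218677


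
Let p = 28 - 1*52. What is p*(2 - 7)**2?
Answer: -600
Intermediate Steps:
p = -24 (p = 28 - 52 = -24)
p*(2 - 7)**2 = -24*(2 - 7)**2 = -24*(-5)**2 = -24*25 = -600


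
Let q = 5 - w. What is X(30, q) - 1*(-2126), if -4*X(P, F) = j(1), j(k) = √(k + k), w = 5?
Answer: 2126 - √2/4 ≈ 2125.6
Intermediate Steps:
j(k) = √2*√k (j(k) = √(2*k) = √2*√k)
q = 0 (q = 5 - 1*5 = 5 - 5 = 0)
X(P, F) = -√2/4 (X(P, F) = -√2*√1/4 = -√2/4)
X(30, q) - 1*(-2126) = -√2/4 - 1*(-2126) = -√2/4 + 2126 = 2126 - √2/4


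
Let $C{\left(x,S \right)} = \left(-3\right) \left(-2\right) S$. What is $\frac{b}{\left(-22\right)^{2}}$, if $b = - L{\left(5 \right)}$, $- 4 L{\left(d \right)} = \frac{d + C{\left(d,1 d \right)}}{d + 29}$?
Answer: $\frac{35}{65824} \approx 0.00053172$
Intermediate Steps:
$C{\left(x,S \right)} = 6 S$
$L{\left(d \right)} = - \frac{7 d}{4 \left(29 + d\right)}$ ($L{\left(d \right)} = - \frac{\left(d + 6 \cdot 1 d\right) \frac{1}{d + 29}}{4} = - \frac{\left(d + 6 d\right) \frac{1}{29 + d}}{4} = - \frac{7 d \frac{1}{29 + d}}{4} = - \frac{7 d}{4 \left(29 + d\right)}$)
$b = \frac{35}{136}$ ($b = - \frac{\left(-7\right) 5}{116 + 4 \cdot 5} = - \frac{\left(-7\right) 5}{116 + 20} = - \frac{\left(-7\right) 5}{136} = \left(-1\right) \left(- \frac{35}{136}\right) = \frac{35}{136} \approx 0.25735$)
$\frac{b}{\left(-22\right)^{2}} = \frac{35}{136 \left(-22\right)^{2}} = \frac{35}{136 \cdot 484} = \frac{35}{136} \cdot \frac{1}{484} = \frac{35}{65824}$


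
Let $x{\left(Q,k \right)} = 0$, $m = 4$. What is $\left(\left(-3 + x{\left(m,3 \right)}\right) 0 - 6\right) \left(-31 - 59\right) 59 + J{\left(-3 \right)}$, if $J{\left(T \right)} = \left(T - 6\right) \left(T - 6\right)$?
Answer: $31941$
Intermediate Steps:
$J{\left(T \right)} = \left(-6 + T\right)^{2}$ ($J{\left(T \right)} = \left(-6 + T\right) \left(-6 + T\right) = \left(-6 + T\right)^{2}$)
$\left(\left(-3 + x{\left(m,3 \right)}\right) 0 - 6\right) \left(-31 - 59\right) 59 + J{\left(-3 \right)} = \left(\left(-3 + 0\right) 0 - 6\right) \left(-31 - 59\right) 59 + \left(-6 - 3\right)^{2} = \left(\left(-3\right) 0 - 6\right) \left(-90\right) 59 + \left(-9\right)^{2} = \left(0 - 6\right) \left(-90\right) 59 + 81 = \left(-6\right) \left(-90\right) 59 + 81 = 540 \cdot 59 + 81 = 31860 + 81 = 31941$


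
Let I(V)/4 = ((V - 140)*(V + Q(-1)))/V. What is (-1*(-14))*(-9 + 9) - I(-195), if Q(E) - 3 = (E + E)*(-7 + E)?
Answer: 47168/39 ≈ 1209.4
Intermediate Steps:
Q(E) = 3 + 2*E*(-7 + E) (Q(E) = 3 + (E + E)*(-7 + E) = 3 + (2*E)*(-7 + E) = 3 + 2*E*(-7 + E))
I(V) = 4*(-140 + V)*(19 + V)/V (I(V) = 4*(((V - 140)*(V + (3 - 14*(-1) + 2*(-1)²)))/V) = 4*(((-140 + V)*(V + (3 + 14 + 2*1)))/V) = 4*(((-140 + V)*(V + (3 + 14 + 2)))/V) = 4*(((-140 + V)*(V + 19))/V) = 4*(((-140 + V)*(19 + V))/V) = 4*((-140 + V)*(19 + V)/V) = 4*(-140 + V)*(19 + V)/V)
(-1*(-14))*(-9 + 9) - I(-195) = (-1*(-14))*(-9 + 9) - (-484 - 10640/(-195) + 4*(-195)) = 14*0 - (-484 - 10640*(-1/195) - 780) = 0 - (-484 + 2128/39 - 780) = 0 - 1*(-47168/39) = 0 + 47168/39 = 47168/39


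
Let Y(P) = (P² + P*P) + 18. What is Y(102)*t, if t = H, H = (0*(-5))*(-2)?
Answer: 0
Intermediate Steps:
Y(P) = 18 + 2*P² (Y(P) = (P² + P²) + 18 = 2*P² + 18 = 18 + 2*P²)
H = 0 (H = 0*(-2) = 0)
t = 0
Y(102)*t = (18 + 2*102²)*0 = (18 + 2*10404)*0 = (18 + 20808)*0 = 20826*0 = 0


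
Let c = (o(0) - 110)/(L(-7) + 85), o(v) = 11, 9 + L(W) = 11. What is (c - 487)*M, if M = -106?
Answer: 1500536/29 ≈ 51743.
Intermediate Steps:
L(W) = 2 (L(W) = -9 + 11 = 2)
c = -33/29 (c = (11 - 110)/(2 + 85) = -99/87 = -99*1/87 = -33/29 ≈ -1.1379)
(c - 487)*M = (-33/29 - 487)*(-106) = -14156/29*(-106) = 1500536/29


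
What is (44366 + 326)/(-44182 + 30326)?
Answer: -11173/3464 ≈ -3.2255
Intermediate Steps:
(44366 + 326)/(-44182 + 30326) = 44692/(-13856) = 44692*(-1/13856) = -11173/3464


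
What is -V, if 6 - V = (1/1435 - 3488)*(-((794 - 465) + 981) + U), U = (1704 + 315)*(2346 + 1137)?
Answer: -35191450955503/1435 ≈ -2.4524e+10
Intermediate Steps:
U = 7032177 (U = 2019*3483 = 7032177)
V = 35191450955503/1435 (V = 6 - (1/1435 - 3488)*(-((794 - 465) + 981) + 7032177) = 6 - (1/1435 - 3488)*(-(329 + 981) + 7032177) = 6 - (-5005279)*(-1*1310 + 7032177)/1435 = 6 - (-5005279)*(-1310 + 7032177)/1435 = 6 - (-5005279)*7030867/1435 = 6 - 1*(-35191450946893/1435) = 6 + 35191450946893/1435 = 35191450955503/1435 ≈ 2.4524e+10)
-V = -1*35191450955503/1435 = -35191450955503/1435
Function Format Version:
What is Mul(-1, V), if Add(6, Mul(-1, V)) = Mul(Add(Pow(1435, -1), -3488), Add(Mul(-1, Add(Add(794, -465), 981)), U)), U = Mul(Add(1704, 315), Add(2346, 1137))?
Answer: Rational(-35191450955503, 1435) ≈ -2.4524e+10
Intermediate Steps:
U = 7032177 (U = Mul(2019, 3483) = 7032177)
V = Rational(35191450955503, 1435) (V = Add(6, Mul(-1, Mul(Add(Pow(1435, -1), -3488), Add(Mul(-1, Add(Add(794, -465), 981)), 7032177)))) = Add(6, Mul(-1, Mul(Add(Rational(1, 1435), -3488), Add(Mul(-1, Add(329, 981)), 7032177)))) = Add(6, Mul(-1, Mul(Rational(-5005279, 1435), Add(Mul(-1, 1310), 7032177)))) = Add(6, Mul(-1, Mul(Rational(-5005279, 1435), Add(-1310, 7032177)))) = Add(6, Mul(-1, Mul(Rational(-5005279, 1435), 7030867))) = Add(6, Mul(-1, Rational(-35191450946893, 1435))) = Add(6, Rational(35191450946893, 1435)) = Rational(35191450955503, 1435) ≈ 2.4524e+10)
Mul(-1, V) = Mul(-1, Rational(35191450955503, 1435)) = Rational(-35191450955503, 1435)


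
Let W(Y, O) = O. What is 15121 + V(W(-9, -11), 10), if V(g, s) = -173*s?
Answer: 13391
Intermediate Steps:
15121 + V(W(-9, -11), 10) = 15121 - 173*10 = 15121 - 1730 = 13391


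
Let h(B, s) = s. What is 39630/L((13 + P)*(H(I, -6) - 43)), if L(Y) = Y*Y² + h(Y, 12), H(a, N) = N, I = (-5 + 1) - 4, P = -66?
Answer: 7926/3503046037 ≈ 2.2626e-6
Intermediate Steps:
I = -8 (I = -4 - 4 = -8)
L(Y) = 12 + Y³ (L(Y) = Y*Y² + 12 = Y³ + 12 = 12 + Y³)
39630/L((13 + P)*(H(I, -6) - 43)) = 39630/(12 + ((13 - 66)*(-6 - 43))³) = 39630/(12 + (-53*(-49))³) = 39630/(12 + 2597³) = 39630/(12 + 17515230173) = 39630/17515230185 = 39630*(1/17515230185) = 7926/3503046037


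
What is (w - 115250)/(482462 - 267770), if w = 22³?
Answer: -52301/107346 ≈ -0.48722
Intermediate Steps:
w = 10648
(w - 115250)/(482462 - 267770) = (10648 - 115250)/(482462 - 267770) = -104602/214692 = -104602*1/214692 = -52301/107346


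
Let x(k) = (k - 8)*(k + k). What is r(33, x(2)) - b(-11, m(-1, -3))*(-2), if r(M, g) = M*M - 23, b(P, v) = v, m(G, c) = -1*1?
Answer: 1064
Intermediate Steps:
m(G, c) = -1
x(k) = 2*k*(-8 + k) (x(k) = (-8 + k)*(2*k) = 2*k*(-8 + k))
r(M, g) = -23 + M**2 (r(M, g) = M**2 - 23 = -23 + M**2)
r(33, x(2)) - b(-11, m(-1, -3))*(-2) = (-23 + 33**2) - (-1)*(-2) = (-23 + 1089) - 1*2 = 1066 - 2 = 1064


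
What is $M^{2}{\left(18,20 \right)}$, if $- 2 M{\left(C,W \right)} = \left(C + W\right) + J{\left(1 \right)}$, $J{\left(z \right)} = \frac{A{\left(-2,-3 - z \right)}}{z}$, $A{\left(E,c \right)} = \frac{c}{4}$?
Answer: $\frac{1369}{4} \approx 342.25$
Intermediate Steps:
$A{\left(E,c \right)} = \frac{c}{4}$ ($A{\left(E,c \right)} = c \frac{1}{4} = \frac{c}{4}$)
$J{\left(z \right)} = \frac{- \frac{3}{4} - \frac{z}{4}}{z}$ ($J{\left(z \right)} = \frac{\frac{1}{4} \left(-3 - z\right)}{z} = \frac{- \frac{3}{4} - \frac{z}{4}}{z}$)
$M{\left(C,W \right)} = \frac{1}{2} - \frac{C}{2} - \frac{W}{2}$ ($M{\left(C,W \right)} = - \frac{\left(C + W\right) + \frac{-3 - 1}{4 \cdot 1}}{2} = - \frac{\left(C + W\right) + \frac{1}{4} \cdot 1 \left(-3 - 1\right)}{2} = - \frac{\left(C + W\right) + \frac{1}{4} \cdot 1 \left(-4\right)}{2} = - \frac{\left(C + W\right) - 1}{2} = - \frac{-1 + C + W}{2} = \frac{1}{2} - \frac{C}{2} - \frac{W}{2}$)
$M^{2}{\left(18,20 \right)} = \left(\frac{1}{2} - 9 - 10\right)^{2} = \left(- \frac{37}{2}\right)^{2} = \frac{1369}{4}$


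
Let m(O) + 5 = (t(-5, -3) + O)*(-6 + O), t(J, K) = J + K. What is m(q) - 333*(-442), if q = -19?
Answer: 147856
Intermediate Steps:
m(O) = -5 + (-8 + O)*(-6 + O) (m(O) = -5 + ((-5 - 3) + O)*(-6 + O) = -5 + (-8 + O)*(-6 + O))
m(q) - 333*(-442) = (43 + (-19)**2 - 14*(-19)) - 333*(-442) = (43 + 361 + 266) + 147186 = 670 + 147186 = 147856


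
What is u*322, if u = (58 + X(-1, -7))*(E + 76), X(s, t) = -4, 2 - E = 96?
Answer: -312984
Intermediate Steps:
E = -94 (E = 2 - 1*96 = 2 - 96 = -94)
u = -972 (u = (58 - 4)*(-94 + 76) = 54*(-18) = -972)
u*322 = -972*322 = -312984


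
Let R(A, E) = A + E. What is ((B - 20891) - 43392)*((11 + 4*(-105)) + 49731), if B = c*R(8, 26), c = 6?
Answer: -3160504438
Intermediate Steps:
B = 204 (B = 6*(8 + 26) = 6*34 = 204)
((B - 20891) - 43392)*((11 + 4*(-105)) + 49731) = ((204 - 20891) - 43392)*((11 + 4*(-105)) + 49731) = (-20687 - 43392)*((11 - 420) + 49731) = -64079*(-409 + 49731) = -64079*49322 = -3160504438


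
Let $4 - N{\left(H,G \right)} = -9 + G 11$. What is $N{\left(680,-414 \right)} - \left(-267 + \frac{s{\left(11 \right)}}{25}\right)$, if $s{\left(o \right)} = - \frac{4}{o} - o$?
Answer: $\frac{53179}{11} \approx 4834.5$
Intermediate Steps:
$N{\left(H,G \right)} = 13 - 11 G$ ($N{\left(H,G \right)} = 4 - \left(-9 + G 11\right) = 4 - \left(-9 + 11 G\right) = 13 - 11 G$)
$s{\left(o \right)} = - o - \frac{4}{o}$
$N{\left(680,-414 \right)} - \left(-267 + \frac{s{\left(11 \right)}}{25}\right) = \left(13 - -4554\right) - \left(-267 + \frac{\left(-1\right) 11 - \frac{4}{11}}{25}\right) = \left(13 + 4554\right) - \left(-267 + \frac{-11 - \frac{4}{11}}{25}\right) = 4567 - \left(-267 + \frac{-11 - \frac{4}{11}}{25}\right) = 4567 - \left(-267 + \frac{1}{25} \left(- \frac{125}{11}\right)\right) = 4567 - \left(-267 - \frac{5}{11}\right) = 4567 - - \frac{2942}{11} = 4567 + \frac{2942}{11} = \frac{53179}{11}$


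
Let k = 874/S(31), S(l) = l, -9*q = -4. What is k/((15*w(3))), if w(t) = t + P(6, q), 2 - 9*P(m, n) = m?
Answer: 114/155 ≈ 0.73548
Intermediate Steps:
q = 4/9 (q = -⅑*(-4) = 4/9 ≈ 0.44444)
P(m, n) = 2/9 - m/9
w(t) = -4/9 + t (w(t) = t + (2/9 - ⅑*6) = t + (2/9 - ⅔) = t - 4/9 = -4/9 + t)
k = 874/31 ≈ 28.194
k/((15*w(3))) = 874/(31*((15*(-4/9 + 3)))) = 874/(31*((15*(23/9)))) = 874/(31*(115/3)) = (874/31)*(3/115) = 114/155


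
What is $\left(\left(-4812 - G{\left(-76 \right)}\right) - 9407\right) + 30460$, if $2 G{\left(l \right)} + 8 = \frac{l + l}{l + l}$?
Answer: $\frac{32489}{2} \approx 16245.0$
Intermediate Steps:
$G{\left(l \right)} = - \frac{7}{2}$ ($G{\left(l \right)} = -4 + \frac{\left(l + l\right) \frac{1}{l + l}}{2} = -4 + \frac{2 l \frac{1}{2 l}}{2} = -4 + \frac{1}{2} \cdot 1 = -4 + \frac{1}{2} = - \frac{7}{2}$)
$\left(\left(-4812 - G{\left(-76 \right)}\right) - 9407\right) + 30460 = \left(\left(-4812 - - \frac{7}{2}\right) - 9407\right) + 30460 = \left(\left(-4812 + \frac{7}{2}\right) - 9407\right) + 30460 = \left(- \frac{9617}{2} - 9407\right) + 30460 = - \frac{28431}{2} + 30460 = \frac{32489}{2}$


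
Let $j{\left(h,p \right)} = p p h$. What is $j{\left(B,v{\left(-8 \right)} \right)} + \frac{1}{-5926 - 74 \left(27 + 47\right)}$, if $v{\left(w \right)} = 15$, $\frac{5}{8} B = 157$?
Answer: $\frac{644441039}{11402} \approx 56520.0$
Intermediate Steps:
$B = \frac{1256}{5}$ ($B = \frac{8}{5} \cdot 157 = \frac{1256}{5} \approx 251.2$)
$j{\left(h,p \right)} = h p^{2}$ ($j{\left(h,p \right)} = p^{2} h = h p^{2}$)
$j{\left(B,v{\left(-8 \right)} \right)} + \frac{1}{-5926 - 74 \left(27 + 47\right)} = \frac{1256 \cdot 15^{2}}{5} + \frac{1}{-5926 - 74 \left(27 + 47\right)} = \frac{1256}{5} \cdot 225 + \frac{1}{-5926 - 5476} = 56520 + \frac{1}{-5926 - 5476} = 56520 + \frac{1}{-11402} = 56520 - \frac{1}{11402} = \frac{644441039}{11402}$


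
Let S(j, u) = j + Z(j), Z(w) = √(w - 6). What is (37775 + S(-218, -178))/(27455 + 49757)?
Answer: 37557/77212 + I*√14/19303 ≈ 0.48641 + 0.00019384*I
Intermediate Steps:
Z(w) = √(-6 + w)
S(j, u) = j + √(-6 + j)
(37775 + S(-218, -178))/(27455 + 49757) = (37775 + (-218 + √(-6 - 218)))/(27455 + 49757) = (37775 + (-218 + √(-224)))/77212 = (37775 + (-218 + 4*I*√14))*(1/77212) = (37557 + 4*I*√14)*(1/77212) = 37557/77212 + I*√14/19303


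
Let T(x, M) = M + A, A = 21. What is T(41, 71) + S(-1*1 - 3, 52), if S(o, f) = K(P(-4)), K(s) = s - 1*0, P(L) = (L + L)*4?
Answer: 60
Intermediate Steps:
P(L) = 8*L (P(L) = (2*L)*4 = 8*L)
T(x, M) = 21 + M (T(x, M) = M + 21 = 21 + M)
K(s) = s (K(s) = s + 0 = s)
S(o, f) = -32 (S(o, f) = 8*(-4) = -32)
T(41, 71) + S(-1*1 - 3, 52) = (21 + 71) - 32 = 92 - 32 = 60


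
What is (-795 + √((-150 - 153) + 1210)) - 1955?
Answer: -2750 + √907 ≈ -2719.9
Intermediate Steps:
(-795 + √((-150 - 153) + 1210)) - 1955 = (-795 + √(-303 + 1210)) - 1955 = (-795 + √907) - 1955 = -2750 + √907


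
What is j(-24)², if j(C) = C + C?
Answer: 2304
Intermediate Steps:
j(C) = 2*C
j(-24)² = (2*(-24))² = (-48)² = 2304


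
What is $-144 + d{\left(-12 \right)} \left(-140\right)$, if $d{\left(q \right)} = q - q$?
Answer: $-144$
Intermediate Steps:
$d{\left(q \right)} = 0$
$-144 + d{\left(-12 \right)} \left(-140\right) = -144 + 0 \left(-140\right) = -144 + 0 = -144$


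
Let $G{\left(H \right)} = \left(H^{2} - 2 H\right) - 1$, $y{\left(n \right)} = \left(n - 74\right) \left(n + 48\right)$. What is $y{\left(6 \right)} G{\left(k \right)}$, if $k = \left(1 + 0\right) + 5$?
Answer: $-84456$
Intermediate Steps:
$y{\left(n \right)} = \left(-74 + n\right) \left(48 + n\right)$
$k = 6$ ($k = 1 + 5 = 6$)
$G{\left(H \right)} = -1 + H^{2} - 2 H$
$y{\left(6 \right)} G{\left(k \right)} = \left(-3552 + 6^{2} - 156\right) \left(-1 + 6^{2} - 12\right) = \left(-3552 + 36 - 156\right) \left(-1 + 36 - 12\right) = \left(-3672\right) 23 = -84456$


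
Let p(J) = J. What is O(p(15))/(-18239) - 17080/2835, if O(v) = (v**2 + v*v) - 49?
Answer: -8933113/1477359 ≈ -6.0467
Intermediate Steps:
O(v) = -49 + 2*v**2 (O(v) = (v**2 + v**2) - 49 = 2*v**2 - 49 = -49 + 2*v**2)
O(p(15))/(-18239) - 17080/2835 = (-49 + 2*15**2)/(-18239) - 17080/2835 = (-49 + 2*225)*(-1/18239) - 17080*1/2835 = (-49 + 450)*(-1/18239) - 488/81 = 401*(-1/18239) - 488/81 = -401/18239 - 488/81 = -8933113/1477359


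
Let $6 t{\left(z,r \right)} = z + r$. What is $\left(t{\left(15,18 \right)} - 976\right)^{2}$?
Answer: $\frac{3767481}{4} \approx 9.4187 \cdot 10^{5}$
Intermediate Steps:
$t{\left(z,r \right)} = \frac{r}{6} + \frac{z}{6}$ ($t{\left(z,r \right)} = \frac{z + r}{6} = \frac{r + z}{6} = \frac{r}{6} + \frac{z}{6}$)
$\left(t{\left(15,18 \right)} - 976\right)^{2} = \left(\left(\frac{1}{6} \cdot 18 + \frac{1}{6} \cdot 15\right) - 976\right)^{2} = \left(\left(3 + \frac{5}{2}\right) - 976\right)^{2} = \left(\frac{11}{2} - 976\right)^{2} = \left(- \frac{1941}{2}\right)^{2} = \frac{3767481}{4}$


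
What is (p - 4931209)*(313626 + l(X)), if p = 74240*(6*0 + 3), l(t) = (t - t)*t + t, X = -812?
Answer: -1472881278046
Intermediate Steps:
l(t) = t (l(t) = 0*t + t = 0 + t = t)
p = 222720 (p = 74240*(0 + 3) = 74240*3 = 222720)
(p - 4931209)*(313626 + l(X)) = (222720 - 4931209)*(313626 - 812) = -4708489*312814 = -1472881278046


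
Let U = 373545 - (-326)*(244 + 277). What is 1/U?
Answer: 1/543391 ≈ 1.8403e-6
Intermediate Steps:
U = 543391 (U = 373545 - (-326)*521 = 373545 - 1*(-169846) = 373545 + 169846 = 543391)
1/U = 1/543391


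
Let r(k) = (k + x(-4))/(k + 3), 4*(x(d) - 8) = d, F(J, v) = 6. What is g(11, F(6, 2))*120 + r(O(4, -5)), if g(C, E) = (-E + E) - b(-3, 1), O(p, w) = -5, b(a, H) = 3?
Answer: -361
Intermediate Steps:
x(d) = 8 + d/4
r(k) = (7 + k)/(3 + k) (r(k) = (k + (8 + (1/4)*(-4)))/(k + 3) = (k + (8 - 1))/(3 + k) = (k + 7)/(3 + k) = (7 + k)/(3 + k))
g(C, E) = -3 (g(C, E) = (-E + E) - 1*3 = 0 - 3 = -3)
g(11, F(6, 2))*120 + r(O(4, -5)) = -3*120 + (7 - 5)/(3 - 5) = -360 + 2/(-2) = -360 - 1/2*2 = -360 - 1 = -361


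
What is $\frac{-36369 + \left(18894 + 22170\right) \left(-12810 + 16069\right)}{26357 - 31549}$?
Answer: $- \frac{12162837}{472} \approx -25769.0$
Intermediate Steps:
$\frac{-36369 + \left(18894 + 22170\right) \left(-12810 + 16069\right)}{26357 - 31549} = \frac{-36369 + 41064 \cdot 3259}{-5192} = \left(-36369 + 133827576\right) \left(- \frac{1}{5192}\right) = 133791207 \left(- \frac{1}{5192}\right) = - \frac{12162837}{472}$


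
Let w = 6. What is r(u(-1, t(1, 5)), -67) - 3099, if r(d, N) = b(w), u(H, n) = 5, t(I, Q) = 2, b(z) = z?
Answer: -3093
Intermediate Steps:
r(d, N) = 6
r(u(-1, t(1, 5)), -67) - 3099 = 6 - 3099 = -3093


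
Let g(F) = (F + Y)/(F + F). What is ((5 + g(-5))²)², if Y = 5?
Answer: 625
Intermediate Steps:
g(F) = (5 + F)/(2*F) (g(F) = (F + 5)/(F + F) = (5 + F)/((2*F)) = (5 + F)*(1/(2*F)) = (5 + F)/(2*F))
((5 + g(-5))²)² = ((5 + (½)*(5 - 5)/(-5))²)² = ((5 + (½)*(-⅕)*0)²)² = ((5 + 0)²)² = (5²)² = 25² = 625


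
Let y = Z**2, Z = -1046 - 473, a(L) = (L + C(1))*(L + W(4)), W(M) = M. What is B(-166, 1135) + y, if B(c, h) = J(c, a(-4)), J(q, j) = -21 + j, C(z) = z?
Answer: 2307340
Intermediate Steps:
a(L) = (1 + L)*(4 + L) (a(L) = (L + 1)*(L + 4) = (1 + L)*(4 + L))
B(c, h) = -21 (B(c, h) = -21 + (4 + (-4)**2 + 5*(-4)) = -21 + (4 + 16 - 20) = -21 + 0 = -21)
Z = -1519
y = 2307361 (y = (-1519)**2 = 2307361)
B(-166, 1135) + y = -21 + 2307361 = 2307340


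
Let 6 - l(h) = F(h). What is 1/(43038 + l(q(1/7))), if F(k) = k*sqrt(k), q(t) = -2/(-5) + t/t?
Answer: 5380500/231598241657 + 35*sqrt(35)/231598241657 ≈ 2.3233e-5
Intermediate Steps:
q(t) = 7/5 (q(t) = -2*(-1/5) + 1 = 2/5 + 1 = 7/5)
F(k) = k**(3/2)
l(h) = 6 - h**(3/2)
1/(43038 + l(q(1/7))) = 1/(43038 + (6 - (7/5)**(3/2))) = 1/(43038 + (6 - 7*sqrt(35)/25)) = 1/(43044 - 7*sqrt(35)/25)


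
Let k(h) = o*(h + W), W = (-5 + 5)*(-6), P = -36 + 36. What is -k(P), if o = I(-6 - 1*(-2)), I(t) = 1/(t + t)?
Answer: 0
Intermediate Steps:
P = 0
W = 0 (W = 0*(-6) = 0)
I(t) = 1/(2*t)
o = -⅛ (o = 1/(2*(-6 - 1*(-2))) = 1/(2*(-6 + 2)) = (½)/(-4) = (½)*(-¼) = -⅛ ≈ -0.12500)
k(h) = -h/8 (k(h) = -(h + 0)/8 = -h/8)
-k(P) = -(-1)*0/8 = -1*0 = 0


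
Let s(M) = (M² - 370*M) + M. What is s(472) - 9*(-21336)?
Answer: 240640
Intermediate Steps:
s(M) = M² - 369*M
s(472) - 9*(-21336) = 472*(-369 + 472) - 9*(-21336) = 472*103 - 1*(-192024) = 48616 + 192024 = 240640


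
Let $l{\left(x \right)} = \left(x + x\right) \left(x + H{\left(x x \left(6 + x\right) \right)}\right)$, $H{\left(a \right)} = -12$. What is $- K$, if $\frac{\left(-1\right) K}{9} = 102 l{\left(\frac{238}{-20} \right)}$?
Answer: $\frac{13054419}{25} \approx 5.2218 \cdot 10^{5}$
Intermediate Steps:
$l{\left(x \right)} = 2 x \left(-12 + x\right)$ ($l{\left(x \right)} = \left(x + x\right) \left(x - 12\right) = 2 x \left(-12 + x\right)$)
$K = - \frac{13054419}{25}$ ($K = - 9 \cdot 102 \cdot 2 \frac{238}{-20} \left(-12 + \frac{238}{-20}\right) = - 9 \cdot 102 \cdot 2 \cdot 238 \left(- \frac{1}{20}\right) \left(-12 + 238 \left(- \frac{1}{20}\right)\right) = - 9 \cdot 102 \cdot 2 \left(- \frac{119}{10}\right) \left(-12 - \frac{119}{10}\right) = - 9 \cdot 102 \cdot 2 \left(- \frac{119}{10}\right) \left(- \frac{239}{10}\right) = - 9 \cdot 102 \cdot \frac{28441}{50} = \left(-9\right) \frac{1450491}{25} = - \frac{13054419}{25} \approx -5.2218 \cdot 10^{5}$)
$- K = \left(-1\right) \left(- \frac{13054419}{25}\right) = \frac{13054419}{25}$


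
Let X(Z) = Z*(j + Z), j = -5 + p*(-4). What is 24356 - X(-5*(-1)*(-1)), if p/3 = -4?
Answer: 24546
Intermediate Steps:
p = -12 (p = 3*(-4) = -12)
j = 43 (j = -5 - 12*(-4) = -5 + 48 = 43)
X(Z) = Z*(43 + Z)
24356 - X(-5*(-1)*(-1)) = 24356 - -5*(-1)*(-1)*(43 - 5*(-1)*(-1)) = 24356 - 5*(-1)*(43 + 5*(-1)) = 24356 - (-5)*(43 - 5) = 24356 - (-5)*38 = 24356 - 1*(-190) = 24356 + 190 = 24546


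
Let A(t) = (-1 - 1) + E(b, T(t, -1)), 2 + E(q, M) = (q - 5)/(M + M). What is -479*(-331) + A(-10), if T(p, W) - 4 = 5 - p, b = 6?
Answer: 6024711/38 ≈ 1.5855e+5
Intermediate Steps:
T(p, W) = 9 - p (T(p, W) = 4 + (5 - p) = 9 - p)
E(q, M) = -2 + (-5 + q)/(2*M) (E(q, M) = -2 + (q - 5)/(M + M) = -2 + (-5 + q)/((2*M)) = -2 + (-5 + q)*(1/(2*M)) = -2 + (-5 + q)/(2*M))
A(t) = -2 + (-35 + 4*t)/(2*(9 - t)) (A(t) = (-1 - 1) + (-5 + 6 - 4*(9 - t))/(2*(9 - t)) = -2 + (-5 + 6 + (-36 + 4*t))/(2*(9 - t)) = -2 + (-35 + 4*t)/(2*(9 - t)))
-479*(-331) + A(-10) = -479*(-331) + (71 - 8*(-10))/(2*(-9 - 10)) = 158549 + (½)*(71 + 80)/(-19) = 158549 + (½)*(-1/19)*151 = 158549 - 151/38 = 6024711/38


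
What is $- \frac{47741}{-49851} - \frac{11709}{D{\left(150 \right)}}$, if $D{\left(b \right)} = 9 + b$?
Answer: $- \frac{192038180}{2642103} \approx -72.684$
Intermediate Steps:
$- \frac{47741}{-49851} - \frac{11709}{D{\left(150 \right)}} = - \frac{47741}{-49851} - \frac{11709}{9 + 150} = \left(-47741\right) \left(- \frac{1}{49851}\right) - \frac{11709}{159} = \frac{47741}{49851} - \frac{3903}{53} = - \frac{192038180}{2642103}$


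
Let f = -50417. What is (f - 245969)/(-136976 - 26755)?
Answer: 296386/163731 ≈ 1.8102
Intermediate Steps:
(f - 245969)/(-136976 - 26755) = (-50417 - 245969)/(-136976 - 26755) = -296386/(-163731) = -296386*(-1/163731) = 296386/163731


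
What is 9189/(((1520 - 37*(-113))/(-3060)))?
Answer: -28118340/5701 ≈ -4932.2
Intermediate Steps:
9189/(((1520 - 37*(-113))/(-3060))) = 9189/(((1520 + 4181)*(-1/3060))) = 9189/((5701*(-1/3060))) = 9189/(-5701/3060) = 9189*(-3060/5701) = -28118340/5701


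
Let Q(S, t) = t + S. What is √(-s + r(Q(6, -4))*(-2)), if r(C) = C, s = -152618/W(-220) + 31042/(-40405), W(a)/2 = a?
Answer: I*√276628107983755/888910 ≈ 18.711*I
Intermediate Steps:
Q(S, t) = S + t
W(a) = 2*a
s = 615287181/1777820 (s = -152618/(2*(-220)) + 31042/(-40405) = -152618/(-440) + 31042*(-1/40405) = -152618*(-1/440) - 31042/40405 = 76309/220 - 31042/40405 = 615287181/1777820 ≈ 346.09)
√(-s + r(Q(6, -4))*(-2)) = √(-1*615287181/1777820 + (6 - 4)*(-2)) = √(-615287181/1777820 + 2*(-2)) = √(-615287181/1777820 - 4) = √(-622398461/1777820) = I*√276628107983755/888910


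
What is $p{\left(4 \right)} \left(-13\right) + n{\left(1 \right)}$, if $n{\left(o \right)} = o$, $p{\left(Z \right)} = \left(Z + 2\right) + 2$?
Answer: $-103$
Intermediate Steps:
$p{\left(Z \right)} = 4 + Z$ ($p{\left(Z \right)} = \left(2 + Z\right) + 2 = 4 + Z$)
$p{\left(4 \right)} \left(-13\right) + n{\left(1 \right)} = \left(4 + 4\right) \left(-13\right) + 1 = 8 \left(-13\right) + 1 = -104 + 1 = -103$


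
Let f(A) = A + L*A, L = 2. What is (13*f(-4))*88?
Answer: -13728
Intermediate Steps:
f(A) = 3*A (f(A) = A + 2*A = 3*A)
(13*f(-4))*88 = (13*(3*(-4)))*88 = (13*(-12))*88 = -156*88 = -13728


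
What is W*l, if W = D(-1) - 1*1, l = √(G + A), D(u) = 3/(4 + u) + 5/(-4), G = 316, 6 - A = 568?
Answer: -5*I*√246/4 ≈ -19.605*I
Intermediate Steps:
A = -562 (A = 6 - 1*568 = 6 - 568 = -562)
D(u) = -5/4 + 3/(4 + u) (D(u) = 3/(4 + u) + 5*(-¼) = 3/(4 + u) - 5/4 = -5/4 + 3/(4 + u))
l = I*√246 (l = √(316 - 562) = √(-246) = I*√246 ≈ 15.684*I)
W = -5/4 (W = (-8 - 5*(-1))/(4*(4 - 1)) - 1*1 = (¼)*(-8 + 5)/3 - 1 = (¼)*(⅓)*(-3) - 1 = -¼ - 1 = -5/4 ≈ -1.2500)
W*l = -5*I*√246/4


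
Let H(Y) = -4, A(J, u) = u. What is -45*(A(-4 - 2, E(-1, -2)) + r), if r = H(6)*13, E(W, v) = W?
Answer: 2385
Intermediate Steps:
r = -52 (r = -4*13 = -52)
-45*(A(-4 - 2, E(-1, -2)) + r) = -45*(-1 - 52) = -45*(-53) = 2385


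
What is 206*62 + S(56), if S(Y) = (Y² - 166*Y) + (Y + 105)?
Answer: 6773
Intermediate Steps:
S(Y) = 105 + Y² - 165*Y (S(Y) = (Y² - 166*Y) + (105 + Y) = 105 + Y² - 165*Y)
206*62 + S(56) = 206*62 + (105 + 56² - 165*56) = 12772 + (105 + 3136 - 9240) = 12772 - 5999 = 6773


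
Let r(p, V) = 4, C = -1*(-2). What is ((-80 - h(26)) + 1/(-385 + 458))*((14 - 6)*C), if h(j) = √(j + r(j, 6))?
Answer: -93424/73 - 16*√30 ≈ -1367.4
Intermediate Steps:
C = 2
h(j) = √(4 + j) (h(j) = √(j + 4) = √(4 + j))
((-80 - h(26)) + 1/(-385 + 458))*((14 - 6)*C) = ((-80 - √(4 + 26)) + 1/(-385 + 458))*((14 - 6)*2) = ((-80 - √30) + 1/73)*(8*2) = ((-80 - √30) + 1/73)*16 = (-5839/73 - √30)*16 = -93424/73 - 16*√30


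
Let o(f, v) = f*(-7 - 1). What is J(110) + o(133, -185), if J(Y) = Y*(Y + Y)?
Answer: 23136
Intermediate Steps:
J(Y) = 2*Y² (J(Y) = Y*(2*Y) = 2*Y²)
o(f, v) = -8*f (o(f, v) = f*(-8) = -8*f)
J(110) + o(133, -185) = 2*110² - 8*133 = 2*12100 - 1064 = 24200 - 1064 = 23136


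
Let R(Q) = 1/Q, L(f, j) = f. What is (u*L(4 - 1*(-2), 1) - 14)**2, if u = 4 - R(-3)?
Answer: 144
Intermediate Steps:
u = 13/3 (u = 4 - 1/(-3) = 4 - 1*(-1/3) = 4 + 1/3 = 13/3 ≈ 4.3333)
(u*L(4 - 1*(-2), 1) - 14)**2 = (13*(4 - 1*(-2))/3 - 14)**2 = (13*(4 + 2)/3 - 14)**2 = ((13/3)*6 - 14)**2 = (26 - 14)**2 = 12**2 = 144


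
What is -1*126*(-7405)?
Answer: 933030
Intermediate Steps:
-1*126*(-7405) = -126*(-7405) = 933030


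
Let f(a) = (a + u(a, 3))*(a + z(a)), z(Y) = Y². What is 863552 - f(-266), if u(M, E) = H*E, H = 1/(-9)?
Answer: 58912166/3 ≈ 1.9637e+7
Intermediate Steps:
H = -⅑ (H = 1*(-⅑) = -⅑ ≈ -0.11111)
u(M, E) = -E/9
f(a) = (-⅓ + a)*(a + a²) (f(a) = (a - ⅑*3)*(a + a²) = (a - ⅓)*(a + a²) = (-⅓ + a)*(a + a²))
863552 - f(-266) = 863552 - (-266)*(-1 + 2*(-266) + 3*(-266)²)/3 = 863552 - (-266)*(-1 - 532 + 3*70756)/3 = 863552 - (-266)*(-1 - 532 + 212268)/3 = 863552 - (-266)*211735/3 = 863552 - 1*(-56321510/3) = 863552 + 56321510/3 = 58912166/3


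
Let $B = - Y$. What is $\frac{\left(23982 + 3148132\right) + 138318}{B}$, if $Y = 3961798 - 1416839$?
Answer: $- \frac{3310432}{2544959} \approx -1.3008$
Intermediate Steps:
$Y = 2544959$ ($Y = 3961798 - 1416839 = 2544959$)
$B = -2544959$ ($B = \left(-1\right) 2544959 = -2544959$)
$\frac{\left(23982 + 3148132\right) + 138318}{B} = \frac{\left(23982 + 3148132\right) + 138318}{-2544959} = \left(3172114 + 138318\right) \left(- \frac{1}{2544959}\right) = 3310432 \left(- \frac{1}{2544959}\right) = - \frac{3310432}{2544959}$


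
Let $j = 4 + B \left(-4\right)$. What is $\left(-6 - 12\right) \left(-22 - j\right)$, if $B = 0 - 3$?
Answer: $684$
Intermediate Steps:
$B = -3$
$j = 16$ ($j = 4 - -12 = 4 + 12 = 16$)
$\left(-6 - 12\right) \left(-22 - j\right) = \left(-6 - 12\right) \left(-22 - 16\right) = - 18 \left(-22 - 16\right) = \left(-18\right) \left(-38\right) = 684$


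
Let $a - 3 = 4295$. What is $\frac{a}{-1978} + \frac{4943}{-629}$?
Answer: $- \frac{6240348}{622081} \approx -10.031$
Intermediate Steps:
$a = 4298$ ($a = 3 + 4295 = 4298$)
$\frac{a}{-1978} + \frac{4943}{-629} = \frac{4298}{-1978} + \frac{4943}{-629} = 4298 \left(- \frac{1}{1978}\right) + 4943 \left(- \frac{1}{629}\right) = - \frac{2149}{989} - \frac{4943}{629} = - \frac{6240348}{622081}$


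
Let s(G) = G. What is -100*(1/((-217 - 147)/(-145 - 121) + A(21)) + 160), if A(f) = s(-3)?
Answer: -494100/31 ≈ -15939.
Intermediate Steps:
A(f) = -3
-100*(1/((-217 - 147)/(-145 - 121) + A(21)) + 160) = -100*(1/((-217 - 147)/(-145 - 121) - 3) + 160) = -100*(1/(-364/(-266) - 3) + 160) = -100*(1/(-364*(-1/266) - 3) + 160) = -100*(1/(26/19 - 3) + 160) = -100*(1/(-31/19) + 160) = -100*(-19/31 + 160) = -100*4941/31 = -494100/31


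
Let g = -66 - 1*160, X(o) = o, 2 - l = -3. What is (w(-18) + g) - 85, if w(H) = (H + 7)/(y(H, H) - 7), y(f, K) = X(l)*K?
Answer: -30156/97 ≈ -310.89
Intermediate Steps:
l = 5 (l = 2 - 1*(-3) = 2 + 3 = 5)
g = -226 (g = -66 - 160 = -226)
y(f, K) = 5*K
w(H) = (7 + H)/(-7 + 5*H) (w(H) = (H + 7)/(5*H - 7) = (7 + H)/(-7 + 5*H))
(w(-18) + g) - 85 = ((7 - 18)/(-7 + 5*(-18)) - 226) - 85 = (-11/(-7 - 90) - 226) - 85 = (-11/(-97) - 226) - 85 = (-1/97*(-11) - 226) - 85 = (11/97 - 226) - 85 = -21911/97 - 85 = -30156/97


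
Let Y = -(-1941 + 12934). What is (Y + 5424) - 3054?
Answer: -8623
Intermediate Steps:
Y = -10993 (Y = -1*10993 = -10993)
(Y + 5424) - 3054 = (-10993 + 5424) - 3054 = -5569 - 3054 = -8623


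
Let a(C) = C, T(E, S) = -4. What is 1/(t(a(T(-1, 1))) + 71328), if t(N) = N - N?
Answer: 1/71328 ≈ 1.4020e-5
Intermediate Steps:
t(N) = 0
1/(t(a(T(-1, 1))) + 71328) = 1/(0 + 71328) = 1/71328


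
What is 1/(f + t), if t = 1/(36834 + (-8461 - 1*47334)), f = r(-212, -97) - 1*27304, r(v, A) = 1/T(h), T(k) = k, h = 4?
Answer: -75844/2070825619 ≈ -3.6625e-5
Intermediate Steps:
r(v, A) = ¼ (r(v, A) = 1/4 = ¼)
f = -109215/4 (f = ¼ - 1*27304 = ¼ - 27304 = -109215/4 ≈ -27304.)
t = -1/18961 (t = 1/(36834 + (-8461 - 47334)) = 1/(36834 - 55795) = 1/(-18961) = -1/18961 ≈ -5.2740e-5)
1/(f + t) = 1/(-109215/4 - 1/18961) = 1/(-2070825619/75844) = -75844/2070825619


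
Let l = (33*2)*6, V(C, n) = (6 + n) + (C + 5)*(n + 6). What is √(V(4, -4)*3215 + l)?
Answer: 2*√16174 ≈ 254.35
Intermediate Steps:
V(C, n) = 6 + n + (5 + C)*(6 + n) (V(C, n) = (6 + n) + (5 + C)*(6 + n) = 6 + n + (5 + C)*(6 + n))
l = 396 (l = 66*6 = 396)
√(V(4, -4)*3215 + l) = √((36 + 6*4 + 6*(-4) + 4*(-4))*3215 + 396) = √((36 + 24 - 24 - 16)*3215 + 396) = √(20*3215 + 396) = √(64300 + 396) = √64696 = 2*√16174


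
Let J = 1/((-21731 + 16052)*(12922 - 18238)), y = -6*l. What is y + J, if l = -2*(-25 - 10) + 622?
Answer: -125347069727/30189564 ≈ -4152.0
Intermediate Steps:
l = 692 (l = -2*(-35) + 622 = 70 + 622 = 692)
y = -4152 (y = -6*692 = -4152)
J = 1/30189564 (J = 1/(-5679*(-5316)) = 1/30189564 ≈ 3.3124e-8)
y + J = -4152 + 1/30189564 = -125347069727/30189564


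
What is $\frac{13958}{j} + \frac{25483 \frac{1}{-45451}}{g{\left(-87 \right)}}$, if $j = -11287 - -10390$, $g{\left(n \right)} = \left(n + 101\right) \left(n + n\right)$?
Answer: $- \frac{515129287679}{33104872164} \approx -15.561$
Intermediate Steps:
$g{\left(n \right)} = 2 n \left(101 + n\right)$ ($g{\left(n \right)} = \left(101 + n\right) 2 n = 2 n \left(101 + n\right)$)
$j = -897$ ($j = -11287 + 10390 = -897$)
$\frac{13958}{j} + \frac{25483 \frac{1}{-45451}}{g{\left(-87 \right)}} = \frac{13958}{-897} + \frac{25483 \frac{1}{-45451}}{2 \left(-87\right) \left(101 - 87\right)} = 13958 \left(- \frac{1}{897}\right) + \frac{25483 \left(- \frac{1}{45451}\right)}{2 \left(-87\right) 14} = - \frac{13958}{897} - \frac{25483}{45451 \left(-2436\right)} = - \frac{13958}{897} - - \frac{25483}{110718636} = - \frac{13958}{897} + \frac{25483}{110718636} = - \frac{515129287679}{33104872164}$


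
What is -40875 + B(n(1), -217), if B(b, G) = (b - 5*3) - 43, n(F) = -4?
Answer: -40937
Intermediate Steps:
B(b, G) = -58 + b (B(b, G) = (b - 15) - 43 = (-15 + b) - 43 = -58 + b)
-40875 + B(n(1), -217) = -40875 + (-58 - 4) = -40875 - 62 = -40937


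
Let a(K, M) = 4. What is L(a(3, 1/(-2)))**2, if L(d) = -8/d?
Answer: 4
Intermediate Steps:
L(a(3, 1/(-2)))**2 = (-8/4)**2 = (-8*1/4)**2 = (-2)**2 = 4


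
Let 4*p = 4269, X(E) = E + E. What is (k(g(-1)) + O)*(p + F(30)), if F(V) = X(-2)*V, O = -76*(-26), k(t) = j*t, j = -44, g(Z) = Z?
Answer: 1913445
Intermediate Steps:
X(E) = 2*E
p = 4269/4 (p = (1/4)*4269 = 4269/4 ≈ 1067.3)
k(t) = -44*t
O = 1976
F(V) = -4*V (F(V) = (2*(-2))*V = -4*V)
(k(g(-1)) + O)*(p + F(30)) = (-44*(-1) + 1976)*(4269/4 - 4*30) = (44 + 1976)*(4269/4 - 120) = 2020*(3789/4) = 1913445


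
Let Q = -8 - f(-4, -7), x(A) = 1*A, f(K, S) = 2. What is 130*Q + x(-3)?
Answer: -1303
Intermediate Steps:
x(A) = A
Q = -10 (Q = -8 - 1*2 = -8 - 2 = -10)
130*Q + x(-3) = 130*(-10) - 3 = -1300 - 3 = -1303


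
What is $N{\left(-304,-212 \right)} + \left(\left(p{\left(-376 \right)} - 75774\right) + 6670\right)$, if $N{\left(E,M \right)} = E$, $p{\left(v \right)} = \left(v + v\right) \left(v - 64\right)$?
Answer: $261472$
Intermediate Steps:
$p{\left(v \right)} = 2 v \left(-64 + v\right)$
$N{\left(-304,-212 \right)} + \left(\left(p{\left(-376 \right)} - 75774\right) + 6670\right) = -304 - \left(69104 + 752 \left(-64 - 376\right)\right) = -304 + \left(\left(2 \left(-376\right) \left(-440\right) - 75774\right) + 6670\right) = -304 + \left(\left(330880 - 75774\right) + 6670\right) = -304 + \left(255106 + 6670\right) = -304 + 261776 = 261472$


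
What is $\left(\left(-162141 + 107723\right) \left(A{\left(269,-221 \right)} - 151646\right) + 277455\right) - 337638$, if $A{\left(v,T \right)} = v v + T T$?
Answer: $1656641409$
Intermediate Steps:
$A{\left(v,T \right)} = T^{2} + v^{2}$ ($A{\left(v,T \right)} = v^{2} + T^{2} = T^{2} + v^{2}$)
$\left(\left(-162141 + 107723\right) \left(A{\left(269,-221 \right)} - 151646\right) + 277455\right) - 337638 = \left(\left(-162141 + 107723\right) \left(\left(\left(-221\right)^{2} + 269^{2}\right) - 151646\right) + 277455\right) - 337638 = \left(- 54418 \left(\left(48841 + 72361\right) - 151646\right) + 277455\right) - 337638 = \left(- 54418 \left(121202 - 151646\right) + 277455\right) - 337638 = \left(\left(-54418\right) \left(-30444\right) + 277455\right) - 337638 = \left(1656701592 + 277455\right) - 337638 = 1656979047 - 337638 = 1656641409$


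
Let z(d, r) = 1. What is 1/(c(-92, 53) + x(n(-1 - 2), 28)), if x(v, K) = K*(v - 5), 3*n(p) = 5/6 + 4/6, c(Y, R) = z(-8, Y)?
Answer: -1/125 ≈ -0.0080000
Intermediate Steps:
c(Y, R) = 1
n(p) = ½ (n(p) = (5/6 + 4/6)/3 = (5*(⅙) + 4*(⅙))/3 = (⅚ + ⅔)/3 = (⅓)*(3/2) = ½)
x(v, K) = K*(-5 + v)
1/(c(-92, 53) + x(n(-1 - 2), 28)) = 1/(1 + 28*(-5 + ½)) = 1/(1 + 28*(-9/2)) = 1/(1 - 126) = 1/(-125) = -1/125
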